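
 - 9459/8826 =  - 2 + 2731/2942 =-1.07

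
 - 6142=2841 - 8983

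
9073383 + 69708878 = 78782261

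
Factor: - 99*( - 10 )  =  2^1*3^2 * 5^1*11^1 = 990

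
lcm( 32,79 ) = 2528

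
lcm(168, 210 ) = 840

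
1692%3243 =1692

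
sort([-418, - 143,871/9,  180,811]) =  [  -  418, - 143,871/9,180 , 811]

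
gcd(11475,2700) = 675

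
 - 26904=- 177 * 152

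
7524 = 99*76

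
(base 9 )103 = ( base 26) 36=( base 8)124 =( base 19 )48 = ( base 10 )84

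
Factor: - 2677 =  - 2677^1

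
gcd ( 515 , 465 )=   5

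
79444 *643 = 51082492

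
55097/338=55097/338  =  163.01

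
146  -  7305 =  - 7159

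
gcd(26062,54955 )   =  1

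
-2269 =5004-7273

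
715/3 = 238+1/3= 238.33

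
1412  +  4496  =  5908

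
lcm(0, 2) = 0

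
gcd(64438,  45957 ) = 1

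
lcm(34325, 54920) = 274600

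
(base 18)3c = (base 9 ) 73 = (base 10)66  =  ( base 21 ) 33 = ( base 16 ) 42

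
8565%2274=1743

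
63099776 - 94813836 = -31714060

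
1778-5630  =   - 3852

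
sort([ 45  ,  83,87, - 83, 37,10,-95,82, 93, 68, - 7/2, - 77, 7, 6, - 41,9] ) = [ - 95,- 83, - 77, - 41, -7/2, 6, 7, 9,  10, 37, 45,  68, 82, 83, 87,93 ] 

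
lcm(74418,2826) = 223254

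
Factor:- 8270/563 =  - 2^1*5^1*563^( - 1)*827^1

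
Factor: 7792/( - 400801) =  - 2^4*823^(  -  1) = - 16/823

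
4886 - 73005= -68119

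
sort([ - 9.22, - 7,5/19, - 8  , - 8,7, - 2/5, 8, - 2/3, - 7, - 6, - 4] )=[ - 9.22, - 8, - 8, - 7, - 7, - 6, - 4, - 2/3, -2/5,5/19, 7,8]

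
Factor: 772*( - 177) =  - 2^2*3^1*59^1 * 193^1 = - 136644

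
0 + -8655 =-8655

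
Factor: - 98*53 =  - 5194= - 2^1*7^2*53^1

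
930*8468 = 7875240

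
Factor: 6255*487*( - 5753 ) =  - 3^2*5^1*11^1 * 139^1 * 487^1*523^1 =- 17524702305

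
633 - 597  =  36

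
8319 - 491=7828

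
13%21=13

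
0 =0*7010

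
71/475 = 71/475 = 0.15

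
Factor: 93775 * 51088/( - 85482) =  - 2^3*3^( - 3)*5^2*11^2 *31^2*103^1 * 1583^( - 1 ) = - 2395388600/42741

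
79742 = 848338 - 768596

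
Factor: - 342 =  - 2^1*3^2*19^1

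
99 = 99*1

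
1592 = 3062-1470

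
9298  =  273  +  9025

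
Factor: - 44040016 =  - 2^4*191^1*14411^1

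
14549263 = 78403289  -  63854026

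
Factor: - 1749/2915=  - 3/5  =  - 3^1*5^( - 1) 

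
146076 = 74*1974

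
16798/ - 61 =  - 276 + 38/61 = -275.38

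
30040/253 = 30040/253 = 118.74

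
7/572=7/572 = 0.01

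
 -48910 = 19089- 67999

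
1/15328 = 1/15328 = 0.00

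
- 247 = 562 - 809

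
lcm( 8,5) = 40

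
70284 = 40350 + 29934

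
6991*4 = 27964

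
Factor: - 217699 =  - 293^1*743^1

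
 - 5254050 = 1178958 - 6433008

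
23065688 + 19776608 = 42842296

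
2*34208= 68416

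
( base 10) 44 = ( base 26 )1I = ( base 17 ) 2a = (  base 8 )54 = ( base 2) 101100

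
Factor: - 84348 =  - 2^2*3^3*11^1*71^1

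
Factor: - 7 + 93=86 = 2^1*43^1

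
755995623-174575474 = 581420149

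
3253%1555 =143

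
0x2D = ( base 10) 45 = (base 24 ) 1l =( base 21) 23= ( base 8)55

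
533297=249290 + 284007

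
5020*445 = 2233900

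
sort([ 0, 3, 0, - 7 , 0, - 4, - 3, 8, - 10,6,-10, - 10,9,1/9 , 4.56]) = [-10, - 10, - 10,-7,-4, - 3,  0,0 , 0,1/9,3,4.56,6 , 8,9]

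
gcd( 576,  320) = 64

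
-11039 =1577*(  -  7 ) 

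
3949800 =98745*40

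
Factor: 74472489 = 3^2*7^1*13^1*90931^1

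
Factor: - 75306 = - 2^1*3^1*7^1*11^1*163^1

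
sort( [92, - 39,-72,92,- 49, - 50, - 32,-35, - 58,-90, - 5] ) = [ - 90, - 72, - 58 ,  -  50, - 49,- 39, - 35, - 32,  -  5, 92,92] 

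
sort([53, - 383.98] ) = [ - 383.98,  53]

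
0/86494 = 0 = 0.00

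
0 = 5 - 5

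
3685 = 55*67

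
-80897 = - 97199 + 16302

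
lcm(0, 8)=0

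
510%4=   2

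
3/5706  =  1/1902 =0.00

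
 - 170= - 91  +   - 79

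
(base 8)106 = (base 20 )3A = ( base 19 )3D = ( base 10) 70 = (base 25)2K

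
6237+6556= 12793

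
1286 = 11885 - 10599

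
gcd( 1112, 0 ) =1112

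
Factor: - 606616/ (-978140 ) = 2^1 * 5^( - 1)*191^1*397^1*48907^( - 1 ) = 151654/244535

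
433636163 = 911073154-477436991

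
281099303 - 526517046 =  - 245417743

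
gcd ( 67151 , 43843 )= 1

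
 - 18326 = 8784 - 27110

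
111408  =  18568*6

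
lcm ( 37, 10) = 370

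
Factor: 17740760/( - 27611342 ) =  - 2^2*5^1*11^ ( - 1)*37^1*191^( - 1 )*6571^(-1) * 11987^1 =-  8870380/13805671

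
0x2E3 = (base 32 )n3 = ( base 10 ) 739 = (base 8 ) 1343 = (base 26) 12B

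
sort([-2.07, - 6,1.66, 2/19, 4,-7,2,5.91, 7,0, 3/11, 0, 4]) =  [-7, - 6, - 2.07, 0,0, 2/19, 3/11, 1.66,2, 4,4, 5.91,7 ] 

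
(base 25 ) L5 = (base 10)530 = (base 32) GI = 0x212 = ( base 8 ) 1022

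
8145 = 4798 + 3347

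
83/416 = 83/416 = 0.20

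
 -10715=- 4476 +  - 6239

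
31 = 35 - 4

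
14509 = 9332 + 5177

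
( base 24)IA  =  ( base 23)j5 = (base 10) 442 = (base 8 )672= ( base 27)GA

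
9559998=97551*98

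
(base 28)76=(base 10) 202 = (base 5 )1302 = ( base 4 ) 3022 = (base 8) 312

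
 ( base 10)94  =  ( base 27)3d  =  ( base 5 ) 334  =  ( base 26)3G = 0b1011110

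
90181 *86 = 7755566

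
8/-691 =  - 1 + 683/691 = -  0.01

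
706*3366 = 2376396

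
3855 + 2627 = 6482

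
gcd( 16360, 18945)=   5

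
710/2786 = 355/1393 = 0.25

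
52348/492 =106 + 49/123=106.40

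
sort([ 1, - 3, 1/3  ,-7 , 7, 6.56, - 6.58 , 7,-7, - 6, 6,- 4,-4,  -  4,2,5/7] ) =[ -7, - 7, - 6.58 , - 6,  -  4, - 4, - 4, - 3 , 1/3,5/7,1,2,  6,6.56 , 7, 7] 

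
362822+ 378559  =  741381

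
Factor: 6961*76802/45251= 2^1*11^1*37^( - 1 )*1223^( - 1)*3491^1*6961^1 = 534618722/45251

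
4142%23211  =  4142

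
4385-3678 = 707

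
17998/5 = 3599 + 3/5 = 3599.60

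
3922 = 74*53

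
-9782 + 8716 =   -  1066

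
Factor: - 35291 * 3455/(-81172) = 2^( - 2)*5^1*7^( -1 )*13^ ( - 1)*223^( - 1)*691^1*35291^1 = 121930405/81172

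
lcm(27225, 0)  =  0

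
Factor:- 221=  - 13^1*17^1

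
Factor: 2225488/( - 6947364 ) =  - 2^2 *3^( - 1)*  67^( - 1)*367^1*379^1 * 8641^( - 1) = - 556372/1736841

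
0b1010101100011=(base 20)ddf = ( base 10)5475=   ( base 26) 82f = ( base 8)12543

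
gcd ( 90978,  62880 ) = 6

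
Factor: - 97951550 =-2^1*5^2*1959031^1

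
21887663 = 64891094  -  43003431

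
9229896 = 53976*171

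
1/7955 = 1/7955 = 0.00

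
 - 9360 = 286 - 9646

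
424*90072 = 38190528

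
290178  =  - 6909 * (-42 ) 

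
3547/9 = 394+ 1/9  =  394.11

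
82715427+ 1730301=84445728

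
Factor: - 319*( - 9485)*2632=2^3*5^1*7^2*11^1*29^1*47^1*271^1 = 7963681880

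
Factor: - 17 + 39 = 2^1 * 11^1 =22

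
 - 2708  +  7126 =4418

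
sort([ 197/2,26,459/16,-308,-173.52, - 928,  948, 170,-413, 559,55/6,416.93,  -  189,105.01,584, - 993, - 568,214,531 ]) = [- 993,-928, - 568,  -  413, - 308, - 189,  -  173.52, 55/6, 26, 459/16, 197/2 , 105.01, 170,214,  416.93,  531,  559,584,948] 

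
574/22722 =41/1623 = 0.03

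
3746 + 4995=8741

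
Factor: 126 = 2^1*3^2*7^1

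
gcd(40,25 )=5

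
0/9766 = 0=0.00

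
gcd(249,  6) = 3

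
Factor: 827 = 827^1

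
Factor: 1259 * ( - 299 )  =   - 376441  =  -13^1*23^1 *1259^1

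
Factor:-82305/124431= - 465/703 = - 3^1 * 5^1*19^( - 1 )*31^1*37^( - 1 ) 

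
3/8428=3/8428 = 0.00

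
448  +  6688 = 7136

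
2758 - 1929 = 829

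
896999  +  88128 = 985127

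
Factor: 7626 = 2^1*3^1*31^1*41^1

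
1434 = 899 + 535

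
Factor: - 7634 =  - 2^1*11^1 * 347^1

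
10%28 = 10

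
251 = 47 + 204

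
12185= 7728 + 4457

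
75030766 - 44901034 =30129732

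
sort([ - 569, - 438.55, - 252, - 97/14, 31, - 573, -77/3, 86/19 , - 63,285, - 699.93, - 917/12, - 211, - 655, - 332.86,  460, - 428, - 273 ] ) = [ - 699.93, - 655, - 573, - 569, - 438.55,-428,- 332.86, - 273, - 252, - 211,-917/12, - 63, - 77/3, - 97/14,  86/19,  31,285, 460 ] 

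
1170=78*15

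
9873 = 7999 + 1874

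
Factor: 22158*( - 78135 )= - 1731315330=   - 2^1*3^3*5^1 *1231^1*5209^1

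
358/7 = 51 + 1/7=51.14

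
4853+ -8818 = -3965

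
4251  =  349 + 3902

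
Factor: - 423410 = -2^1 * 5^1 * 13^1*3257^1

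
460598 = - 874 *(- 527 )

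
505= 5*101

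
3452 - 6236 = - 2784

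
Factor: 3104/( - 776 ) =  - 4 = - 2^2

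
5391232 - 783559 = 4607673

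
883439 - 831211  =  52228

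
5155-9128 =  - 3973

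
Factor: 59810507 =193^1*309899^1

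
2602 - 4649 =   -  2047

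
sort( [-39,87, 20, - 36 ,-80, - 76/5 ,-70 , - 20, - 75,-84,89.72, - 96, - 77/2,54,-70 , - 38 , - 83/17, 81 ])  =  [ - 96, - 84, - 80,-75, - 70, - 70, - 39, - 77/2, - 38, - 36, - 20, - 76/5, - 83/17, 20,  54,81 , 87,89.72]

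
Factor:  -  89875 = -5^3*719^1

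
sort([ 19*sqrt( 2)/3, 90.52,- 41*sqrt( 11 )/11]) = [ - 41 * sqrt( 11) /11,19*sqrt( 2 ) /3, 90.52 ] 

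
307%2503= 307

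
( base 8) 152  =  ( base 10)106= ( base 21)51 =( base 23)4E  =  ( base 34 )34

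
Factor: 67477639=53^1*491^1*2593^1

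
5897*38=224086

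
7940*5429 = 43106260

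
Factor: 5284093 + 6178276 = 11462369 = 17^1*131^1*5147^1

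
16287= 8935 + 7352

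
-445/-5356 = 445/5356 = 0.08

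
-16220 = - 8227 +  - 7993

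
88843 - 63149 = 25694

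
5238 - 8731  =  -3493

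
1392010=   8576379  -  7184369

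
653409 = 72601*9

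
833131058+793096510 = 1626227568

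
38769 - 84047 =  - 45278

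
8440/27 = 312 + 16/27 = 312.59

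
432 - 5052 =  - 4620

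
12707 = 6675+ 6032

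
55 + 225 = 280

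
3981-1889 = 2092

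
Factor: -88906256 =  - 2^4*503^1*11047^1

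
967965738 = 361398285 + 606567453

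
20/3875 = 4/775 = 0.01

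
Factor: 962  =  2^1 * 13^1 *37^1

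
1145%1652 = 1145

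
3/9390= 1/3130  =  0.00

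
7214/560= 12 + 247/280 = 12.88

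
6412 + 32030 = 38442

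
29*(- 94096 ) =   -  2728784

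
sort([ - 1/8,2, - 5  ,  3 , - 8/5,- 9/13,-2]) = [ - 5, - 2, - 8/5, - 9/13 , - 1/8,2, 3] 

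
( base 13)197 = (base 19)f8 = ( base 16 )125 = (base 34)8l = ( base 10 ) 293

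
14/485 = 14/485  =  0.03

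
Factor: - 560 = -2^4*5^1*7^1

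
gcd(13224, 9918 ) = 3306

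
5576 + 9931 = 15507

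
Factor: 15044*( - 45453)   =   - 2^2*3^1*109^1 * 139^1*3761^1 = -683794932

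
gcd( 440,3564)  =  44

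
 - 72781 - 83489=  - 156270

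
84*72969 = 6129396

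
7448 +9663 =17111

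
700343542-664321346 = 36022196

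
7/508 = 7/508 = 0.01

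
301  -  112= 189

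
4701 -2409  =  2292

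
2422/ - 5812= - 1 + 1695/2906  =  - 0.42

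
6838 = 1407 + 5431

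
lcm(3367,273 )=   10101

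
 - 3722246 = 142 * ( - 26213)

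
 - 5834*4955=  - 28907470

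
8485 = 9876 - 1391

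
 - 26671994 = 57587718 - 84259712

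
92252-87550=4702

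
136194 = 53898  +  82296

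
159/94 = 159/94 = 1.69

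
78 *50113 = 3908814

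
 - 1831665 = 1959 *( -935)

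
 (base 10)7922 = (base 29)9c5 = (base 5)223142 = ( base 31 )87H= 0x1EF2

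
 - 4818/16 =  - 2409/8 =- 301.12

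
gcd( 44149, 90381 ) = 1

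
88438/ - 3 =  - 29480 + 2/3 = - 29479.33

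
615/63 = 205/21 =9.76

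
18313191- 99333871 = -81020680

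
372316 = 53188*7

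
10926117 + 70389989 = 81316106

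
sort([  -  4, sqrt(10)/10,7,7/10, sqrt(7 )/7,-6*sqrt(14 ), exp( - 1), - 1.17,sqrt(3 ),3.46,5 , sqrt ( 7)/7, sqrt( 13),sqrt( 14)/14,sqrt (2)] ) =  [ - 6  *sqrt(14), - 4,-1.17, sqrt(14)/14,sqrt (10) /10 , exp ( - 1),  sqrt (7)/7, sqrt(7)/7, 7/10,  sqrt( 2),sqrt(3 ),  3.46 , sqrt(13) , 5, 7] 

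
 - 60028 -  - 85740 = 25712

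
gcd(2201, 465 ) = 31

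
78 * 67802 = 5288556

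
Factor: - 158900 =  - 2^2*5^2 * 7^1 * 227^1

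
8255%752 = 735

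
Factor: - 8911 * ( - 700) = 6237700 = 2^2*5^2 * 7^2*19^1 * 67^1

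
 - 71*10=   -  710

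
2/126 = 1/63 = 0.02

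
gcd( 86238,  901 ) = 1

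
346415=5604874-5258459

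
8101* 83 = 672383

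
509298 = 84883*6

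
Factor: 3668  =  2^2*7^1*131^1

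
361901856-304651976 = 57249880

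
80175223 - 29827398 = 50347825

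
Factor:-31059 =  - 3^2*7^1*17^1 * 29^1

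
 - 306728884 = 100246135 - 406975019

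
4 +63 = 67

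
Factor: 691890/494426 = 345945/247213=3^1 * 5^1*233^ ( - 1)*1061^(  -  1)*23063^1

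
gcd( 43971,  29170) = 1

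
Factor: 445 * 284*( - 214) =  - 27045320 = - 2^3*5^1*71^1*89^1*107^1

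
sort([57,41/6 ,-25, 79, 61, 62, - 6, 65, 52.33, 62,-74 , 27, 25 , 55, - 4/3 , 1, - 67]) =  [ - 74,- 67 , - 25,-6, - 4/3,1, 41/6,25, 27, 52.33, 55,57 , 61, 62,62, 65, 79]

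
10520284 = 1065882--9454402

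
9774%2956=906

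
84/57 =1 + 9/19=1.47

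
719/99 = 7 + 26/99 = 7.26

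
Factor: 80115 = 3^1*5^1*7^2*109^1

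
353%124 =105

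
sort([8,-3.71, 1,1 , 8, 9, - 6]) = [ - 6, - 3.71 , 1, 1, 8,8,9 ] 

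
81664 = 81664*1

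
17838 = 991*18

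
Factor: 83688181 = 353^1 *383^1 * 619^1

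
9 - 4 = 5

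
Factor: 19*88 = 2^3*11^1*19^1 = 1672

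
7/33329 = 7/33329  =  0.00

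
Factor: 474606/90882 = 47/9 =3^(  -  2)*47^1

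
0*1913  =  0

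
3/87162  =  1/29054 = 0.00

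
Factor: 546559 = 13^1*42043^1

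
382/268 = 191/134 = 1.43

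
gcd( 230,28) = 2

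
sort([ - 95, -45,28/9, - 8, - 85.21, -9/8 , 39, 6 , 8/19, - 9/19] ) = [ - 95, - 85.21,-45, - 8, - 9/8, - 9/19,8/19,28/9 , 6,39]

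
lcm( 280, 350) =1400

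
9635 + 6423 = 16058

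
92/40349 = 92/40349 =0.00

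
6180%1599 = 1383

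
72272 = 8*9034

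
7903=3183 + 4720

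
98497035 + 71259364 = 169756399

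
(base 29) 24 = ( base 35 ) 1R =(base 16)3E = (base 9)68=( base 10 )62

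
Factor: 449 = 449^1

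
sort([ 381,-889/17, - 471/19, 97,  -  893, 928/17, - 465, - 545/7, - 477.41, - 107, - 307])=[ - 893, - 477.41, - 465, - 307  , - 107, - 545/7, - 889/17,-471/19, 928/17, 97, 381] 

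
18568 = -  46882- - 65450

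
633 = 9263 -8630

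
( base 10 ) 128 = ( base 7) 242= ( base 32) 40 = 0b10000000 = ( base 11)107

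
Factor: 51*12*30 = 18360 = 2^3*3^3*5^1*17^1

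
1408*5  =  7040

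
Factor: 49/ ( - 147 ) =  -3^ (-1) = - 1/3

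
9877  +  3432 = 13309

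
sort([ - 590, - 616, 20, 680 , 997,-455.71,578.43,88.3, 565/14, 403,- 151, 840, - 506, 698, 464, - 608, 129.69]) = [-616,-608, - 590, - 506, - 455.71, - 151,20, 565/14, 88.3, 129.69, 403, 464,578.43 , 680, 698,840, 997]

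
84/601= 84/601 = 0.14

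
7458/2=3729 = 3729.00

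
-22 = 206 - 228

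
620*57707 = 35778340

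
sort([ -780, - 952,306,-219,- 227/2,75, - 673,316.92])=[ - 952, - 780, - 673, - 219, - 227/2, 75,306,316.92]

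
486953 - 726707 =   -  239754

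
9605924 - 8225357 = 1380567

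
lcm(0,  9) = 0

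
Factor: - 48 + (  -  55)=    - 103=- 103^1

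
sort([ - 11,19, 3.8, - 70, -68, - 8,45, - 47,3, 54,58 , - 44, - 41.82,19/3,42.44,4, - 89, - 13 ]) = [ - 89, - 70, - 68 ,-47, - 44, - 41.82, - 13,  -  11, - 8,3,3.8,4,19/3,19, 42.44 , 45, 54,58 ] 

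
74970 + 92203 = 167173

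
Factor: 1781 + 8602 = 3^1*3461^1 =10383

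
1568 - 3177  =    -  1609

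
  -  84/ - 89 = 84/89 = 0.94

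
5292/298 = 17  +  113/149 = 17.76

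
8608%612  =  40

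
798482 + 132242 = 930724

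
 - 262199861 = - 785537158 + 523337297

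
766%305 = 156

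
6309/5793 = 1 + 172/1931 = 1.09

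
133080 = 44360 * 3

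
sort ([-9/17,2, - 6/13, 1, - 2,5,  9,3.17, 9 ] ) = [ - 2,- 9/17, -6/13,1,2 , 3.17, 5, 9, 9]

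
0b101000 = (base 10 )40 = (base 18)24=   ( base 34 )16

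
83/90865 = 83/90865 = 0.00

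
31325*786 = 24621450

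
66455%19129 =9068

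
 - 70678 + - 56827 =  - 127505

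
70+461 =531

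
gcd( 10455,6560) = 205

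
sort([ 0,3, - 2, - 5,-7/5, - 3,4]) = [ - 5, - 3, - 2,  -  7/5,  0 , 3, 4]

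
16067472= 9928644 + 6138828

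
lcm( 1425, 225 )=4275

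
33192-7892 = 25300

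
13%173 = 13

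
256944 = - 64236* ( - 4) 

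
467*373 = 174191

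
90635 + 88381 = 179016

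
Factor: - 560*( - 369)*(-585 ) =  - 120884400 = -  2^4*3^4*5^2*7^1*13^1*41^1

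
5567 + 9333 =14900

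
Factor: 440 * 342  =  2^4*3^2*5^1*11^1*19^1 = 150480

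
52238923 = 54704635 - 2465712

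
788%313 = 162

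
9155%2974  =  233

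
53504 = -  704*( - 76)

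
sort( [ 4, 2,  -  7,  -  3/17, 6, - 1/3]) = [ - 7, - 1/3,-3/17,2,4,  6]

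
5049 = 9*561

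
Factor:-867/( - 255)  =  17/5=5^(-1 )*17^1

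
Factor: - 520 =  - 2^3*5^1 * 13^1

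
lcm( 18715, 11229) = 56145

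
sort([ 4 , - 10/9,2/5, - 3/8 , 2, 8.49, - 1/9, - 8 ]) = [-8, - 10/9, -3/8, - 1/9,  2/5,2,4, 8.49]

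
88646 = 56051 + 32595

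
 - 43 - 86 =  - 129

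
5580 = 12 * 465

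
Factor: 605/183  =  3^(  -  1 )*5^1 * 11^2*61^(- 1 )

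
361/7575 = 361/7575=0.05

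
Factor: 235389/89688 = 78463/29896=2^( - 3)*7^1 * 11^1*37^( - 1)*101^( - 1) * 1019^1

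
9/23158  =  9/23158 = 0.00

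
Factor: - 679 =  -  7^1*97^1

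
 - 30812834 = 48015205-78828039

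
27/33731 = 27/33731 = 0.00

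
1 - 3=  - 2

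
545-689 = - 144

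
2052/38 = 54 =54.00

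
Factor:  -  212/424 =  - 1/2 = -2^( - 1) 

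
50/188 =25/94 = 0.27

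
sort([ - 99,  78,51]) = [-99,51,78] 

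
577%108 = 37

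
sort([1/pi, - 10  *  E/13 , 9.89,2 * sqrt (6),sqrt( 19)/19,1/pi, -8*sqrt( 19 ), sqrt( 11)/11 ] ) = [ - 8*sqrt( 19), - 10*E/13, sqrt( 19)/19,  sqrt ( 11) /11, 1/pi, 1/pi,2*sqrt ( 6),9.89]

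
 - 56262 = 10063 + - 66325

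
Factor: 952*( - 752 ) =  - 715904= -2^7*7^1*17^1*47^1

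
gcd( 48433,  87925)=1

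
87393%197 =122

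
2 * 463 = 926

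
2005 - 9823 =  - 7818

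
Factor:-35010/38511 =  - 2^1*5^1*11^( - 1)=- 10/11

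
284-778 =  -494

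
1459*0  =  0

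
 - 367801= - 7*52543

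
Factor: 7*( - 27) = - 189 = - 3^3*7^1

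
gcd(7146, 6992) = 2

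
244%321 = 244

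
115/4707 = 115/4707 = 0.02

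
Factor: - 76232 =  - 2^3*  13^1*733^1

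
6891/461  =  6891/461 = 14.95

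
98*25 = 2450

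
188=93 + 95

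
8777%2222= 2111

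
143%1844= 143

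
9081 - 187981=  - 178900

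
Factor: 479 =479^1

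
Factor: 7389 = 3^2 * 821^1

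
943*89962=84834166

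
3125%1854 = 1271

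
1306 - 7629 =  - 6323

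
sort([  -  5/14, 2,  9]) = [ - 5/14,  2, 9]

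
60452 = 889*68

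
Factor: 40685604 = 2^2*3^1 * 83^1*40849^1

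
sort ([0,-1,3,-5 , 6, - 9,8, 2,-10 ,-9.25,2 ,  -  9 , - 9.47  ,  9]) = [  -  10, - 9.47, -9.25, - 9, - 9 ,  -  5, - 1, 0,  2  ,  2,3,  6, 8,9]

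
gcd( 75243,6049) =1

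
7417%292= 117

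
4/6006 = 2/3003 =0.00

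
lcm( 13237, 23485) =728035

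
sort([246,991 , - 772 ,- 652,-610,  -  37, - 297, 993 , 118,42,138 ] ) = [ - 772, - 652,-610, -297,- 37, 42,118, 138, 246,991, 993 ] 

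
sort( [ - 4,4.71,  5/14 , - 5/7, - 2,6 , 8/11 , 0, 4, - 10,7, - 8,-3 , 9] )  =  [  -  10,- 8, - 4, -3,-2,-5/7, 0,5/14,8/11,4, 4.71,6,7, 9 ]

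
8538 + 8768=17306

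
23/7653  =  23/7653 = 0.00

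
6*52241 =313446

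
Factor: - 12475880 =-2^3*5^1 * 311897^1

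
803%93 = 59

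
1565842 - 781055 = 784787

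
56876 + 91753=148629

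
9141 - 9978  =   - 837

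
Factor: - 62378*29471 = -1838342038 = - 2^1*13^1*2267^1*31189^1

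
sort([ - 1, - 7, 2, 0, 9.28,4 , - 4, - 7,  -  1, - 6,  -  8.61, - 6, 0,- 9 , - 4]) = [ - 9, -8.61,  -  7, - 7,-6,-6, - 4,-4, - 1, - 1, 0, 0,  2 , 4 , 9.28]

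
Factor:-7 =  - 7^1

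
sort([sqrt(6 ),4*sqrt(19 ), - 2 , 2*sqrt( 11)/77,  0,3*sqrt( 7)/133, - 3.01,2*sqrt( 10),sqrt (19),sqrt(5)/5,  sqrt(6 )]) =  [  -  3.01  , - 2,0, 3*sqrt( 7 )/133,2*sqrt ( 11 )/77,sqrt(5 ) /5,sqrt( 6) , sqrt(6),sqrt(19 ),2  *sqrt( 10 ),4*sqrt(19 ) ]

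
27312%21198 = 6114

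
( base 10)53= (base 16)35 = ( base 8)65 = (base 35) 1i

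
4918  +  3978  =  8896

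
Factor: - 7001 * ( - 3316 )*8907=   2^2*3^1*829^1*2969^1 * 7001^1=206778819612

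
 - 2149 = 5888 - 8037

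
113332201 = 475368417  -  362036216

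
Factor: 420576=2^5*3^1*13^1 *337^1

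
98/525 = 14/75 = 0.19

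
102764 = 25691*4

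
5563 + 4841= 10404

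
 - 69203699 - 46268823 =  - 115472522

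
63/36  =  7/4= 1.75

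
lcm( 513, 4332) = 38988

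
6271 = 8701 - 2430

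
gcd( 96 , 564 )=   12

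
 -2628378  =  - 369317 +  - 2259061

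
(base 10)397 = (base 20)jh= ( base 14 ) 205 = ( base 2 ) 110001101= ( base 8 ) 615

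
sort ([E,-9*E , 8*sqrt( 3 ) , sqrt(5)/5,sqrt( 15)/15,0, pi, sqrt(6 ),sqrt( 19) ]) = [ - 9 * E,0,sqrt(15) /15,sqrt(5) /5,sqrt(6 ),E,pi,sqrt(19),8*sqrt(3) ]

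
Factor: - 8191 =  - 8191^1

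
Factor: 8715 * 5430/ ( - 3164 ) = - 3380175/226 =- 2^( - 1) *3^2*5^2*83^1 * 113^(-1)*181^1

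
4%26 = 4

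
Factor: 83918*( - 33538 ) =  - 2814441884 = - 2^2*41^1 * 409^1*41959^1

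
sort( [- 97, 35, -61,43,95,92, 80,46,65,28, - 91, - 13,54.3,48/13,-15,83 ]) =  [- 97,-91,-61, - 15, - 13,48/13,28,35,43,  46,54.3,65, 80, 83, 92,95 ] 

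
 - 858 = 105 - 963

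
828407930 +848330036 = 1676737966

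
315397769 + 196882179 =512279948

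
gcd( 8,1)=1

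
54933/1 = 54933 = 54933.00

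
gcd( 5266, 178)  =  2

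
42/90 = 7/15=0.47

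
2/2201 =2/2201 = 0.00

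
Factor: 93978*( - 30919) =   -  2^1*3^2*7^2*23^1 * 227^1*631^1 = - 2905705782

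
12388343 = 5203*2381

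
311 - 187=124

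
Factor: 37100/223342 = 50/301 = 2^1 * 5^2 * 7^(-1)*43^ (-1 )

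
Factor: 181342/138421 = 2^1*7^1*149^( - 1)*929^(-1)*12953^1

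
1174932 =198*5934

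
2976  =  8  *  372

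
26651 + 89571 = 116222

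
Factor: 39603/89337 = 43/97=43^1*97^( - 1)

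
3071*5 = 15355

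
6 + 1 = 7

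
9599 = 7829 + 1770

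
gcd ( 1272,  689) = 53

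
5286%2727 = 2559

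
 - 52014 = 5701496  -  5753510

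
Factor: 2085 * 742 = 1547070=2^1*3^1 * 5^1*7^1*53^1 * 139^1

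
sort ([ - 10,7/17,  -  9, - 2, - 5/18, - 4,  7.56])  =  [ - 10, - 9,-4, - 2, - 5/18  ,  7/17,7.56 ] 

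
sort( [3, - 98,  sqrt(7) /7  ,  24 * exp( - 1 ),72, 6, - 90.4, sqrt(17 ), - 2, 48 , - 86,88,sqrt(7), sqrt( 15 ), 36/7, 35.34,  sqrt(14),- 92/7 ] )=[ - 98, - 90.4 , - 86, - 92/7, - 2,sqrt ( 7)/7, sqrt( 7), 3, sqrt(14), sqrt( 15 ), sqrt(  17), 36/7,6,24*exp( - 1),35.34, 48, 72, 88 ] 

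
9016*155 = 1397480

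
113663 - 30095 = 83568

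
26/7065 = 26/7065 = 0.00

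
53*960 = 50880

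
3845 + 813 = 4658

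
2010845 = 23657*85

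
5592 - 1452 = 4140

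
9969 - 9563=406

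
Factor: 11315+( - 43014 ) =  - 31699 = -31699^1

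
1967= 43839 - 41872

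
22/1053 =22/1053 = 0.02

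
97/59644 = 97/59644 = 0.00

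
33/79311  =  11/26437 = 0.00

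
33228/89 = 33228/89 = 373.35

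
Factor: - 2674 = -2^1*7^1*191^1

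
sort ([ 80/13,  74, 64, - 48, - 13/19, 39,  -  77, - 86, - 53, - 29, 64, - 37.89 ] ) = [ - 86, - 77,  -  53, - 48 , - 37.89, - 29,-13/19, 80/13, 39, 64, 64, 74 ]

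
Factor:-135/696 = - 2^( - 3 )* 3^2*5^1*29^(- 1) = -45/232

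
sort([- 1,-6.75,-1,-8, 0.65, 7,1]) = [  -  8, -6.75, - 1 ,-1,0.65,1,7]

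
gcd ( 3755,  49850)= 5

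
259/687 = 259/687 = 0.38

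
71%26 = 19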